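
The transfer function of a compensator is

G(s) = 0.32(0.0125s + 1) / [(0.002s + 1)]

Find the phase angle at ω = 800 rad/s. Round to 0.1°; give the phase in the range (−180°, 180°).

26.3°

At ω = 800 rad/s:
zero (1 + j800·0.0125) = 1 + j10 → |·| ≈ 10.05, ∠ ≈ 84.29°
pole (1 + j800·0.002) = 1 + j1.6 → |·| ≈ 1.8868, ∠ ≈ 57.99°
∠G = (84.29°) − (57.99°) = 26.30°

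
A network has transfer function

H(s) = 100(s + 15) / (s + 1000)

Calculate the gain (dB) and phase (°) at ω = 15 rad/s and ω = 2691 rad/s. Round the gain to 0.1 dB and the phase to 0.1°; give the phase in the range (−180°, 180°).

ω = 15: 6.5 dB, 44.1°; ω = 2691: 39.4 dB, 20.1°

At s = jω = j15:
zero (s+15): 15 + j15 → |·| = √(15²+15²) = √450 ≈ 21.213, ∠ = arctan(15/15) ≈ 45.00°
pole (s+1000): 1000 + j15 → |·| = √(1000²+15²) = √1000225 ≈ 1000.1, ∠ = arctan(15/1000) ≈ 0.86°
|H| = 100 · 21.213 / 1000.1 ≈ 2.1211
Gain = 20 log₁₀(2.1211) ≈ 6.53 dB
∠H = 45.00° − 0.86° = 44.14°

At s = jω = j2691:
zero (s+15): 15 + j2691 → |·| = √(15²+2691²) = √7241706 ≈ 2691, ∠ = arctan(2691/15) ≈ 89.68°
pole (s+1000): 1000 + j2691 → |·| = √(1000²+2691²) = √8241481 ≈ 2870.8, ∠ = arctan(2691/1000) ≈ 69.61°
|H| = 100 · 2691 / 2870.8 ≈ 93.737
Gain = 20 log₁₀(93.737) ≈ 39.44 dB
∠H = 89.68° − 69.61° = 20.07°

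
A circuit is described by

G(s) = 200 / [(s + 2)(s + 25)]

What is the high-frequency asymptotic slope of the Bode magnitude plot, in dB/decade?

Each pole contributes −20 dB/decade at high frequency; each zero contributes +20 dB/decade.
Net: 0 zero(s) − 2 pole(s) → -40 dB/decade.

-40 dB/decade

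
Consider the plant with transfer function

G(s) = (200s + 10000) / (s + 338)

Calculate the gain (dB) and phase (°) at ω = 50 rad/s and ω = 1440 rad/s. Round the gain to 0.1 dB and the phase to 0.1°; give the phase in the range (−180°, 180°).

Substitute s = j50:
Numerator: 200(j50) + 10000 = 10000 + j10000
Denominator: (j50) + 338 = 338 + j50
|N| = √(10000² + 10000²) ≈ 14142, ∠N ≈ 45.00°
|D| = √(338² + 50²) ≈ 341.68, ∠D ≈ 8.41°
|G| = 14142 / 341.68 ≈ 41.39
Gain = 20 log₁₀(41.39) ≈ 32.34 dB
∠G = 45.00° − 8.41° = 36.59°

Substitute s = j1440:
Numerator: 200(j1440) + 10000 = 10000 + j288000
Denominator: (j1440) + 338 = 338 + j1440
|N| = √(10000² + 288000²) ≈ 2.8817e+05, ∠N ≈ 88.01°
|D| = √(338² + 1440²) ≈ 1479.1, ∠D ≈ 76.79°
|G| = 2.8817e+05 / 1479.1 ≈ 194.83
Gain = 20 log₁₀(194.83) ≈ 45.79 dB
∠G = 88.01° − 76.79° = 11.22°

ω = 50: 32.3 dB, 36.6°; ω = 1440: 45.8 dB, 11.2°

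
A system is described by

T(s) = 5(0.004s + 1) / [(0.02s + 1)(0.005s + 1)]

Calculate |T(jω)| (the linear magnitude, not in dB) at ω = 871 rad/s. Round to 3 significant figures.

0.232

At ω = 871 rad/s:
zero (1 + j871·0.004) = 1 + j3.484 → |·| ≈ 3.6247, ∠ ≈ 73.99°
pole (1 + j871·0.02) = 1 + j17.42 → |·| ≈ 17.449, ∠ ≈ 86.71°
pole (1 + j871·0.005) = 1 + j4.355 → |·| ≈ 4.4683, ∠ ≈ 77.07°
|T| = 5 · 3.6247 / (17.449 · 4.4683) ≈ 0.23245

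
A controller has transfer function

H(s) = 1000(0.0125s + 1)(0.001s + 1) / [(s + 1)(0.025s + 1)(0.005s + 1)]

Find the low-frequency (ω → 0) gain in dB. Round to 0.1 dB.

60.0 dB

H(0) = 1000 · 1 / 1 = 1000
20 log₁₀(1000) ≈ 60.00 dB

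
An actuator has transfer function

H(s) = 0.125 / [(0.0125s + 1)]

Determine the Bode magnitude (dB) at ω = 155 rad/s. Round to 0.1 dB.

At ω = 155 rad/s:
pole (1 + j155·0.0125) = 1 + j1.9375 → |·| ≈ 2.1803, ∠ ≈ 62.70°
|H| = 0.125 · 1 / (2.1803) ≈ 0.057332
Gain = 20 log₁₀(0.057332) ≈ -24.83 dB

-24.8 dB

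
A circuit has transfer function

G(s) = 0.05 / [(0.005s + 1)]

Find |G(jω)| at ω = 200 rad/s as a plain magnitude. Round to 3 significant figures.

At ω = 200 rad/s:
pole (1 + j200·0.005) = 1 + j1 → |·| ≈ 1.4142, ∠ ≈ 45.00°
|G| = 0.05 · 1 / (1.4142) ≈ 0.035356

0.0354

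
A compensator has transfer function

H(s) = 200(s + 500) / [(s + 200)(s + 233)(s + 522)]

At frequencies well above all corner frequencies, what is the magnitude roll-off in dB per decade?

-40 dB/decade

Each pole contributes −20 dB/decade at high frequency; each zero contributes +20 dB/decade.
Net: 1 zero(s) − 3 pole(s) → -40 dB/decade.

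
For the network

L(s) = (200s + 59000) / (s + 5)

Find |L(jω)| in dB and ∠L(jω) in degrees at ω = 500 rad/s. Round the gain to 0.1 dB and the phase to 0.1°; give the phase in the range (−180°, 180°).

47.3 dB, -30.0°

Substitute s = j500:
Numerator: 200(j500) + 59000 = 59000 + j100000
Denominator: (j500) + 5 = 5 + j500
|N| = √(59000² + 100000²) ≈ 1.1611e+05, ∠N ≈ 59.46°
|D| = √(5² + 500²) ≈ 500.02, ∠D ≈ 89.43°
|L| = 1.1611e+05 / 500.02 ≈ 232.21
Gain = 20 log₁₀(232.21) ≈ 47.32 dB
∠L = 59.46° − 89.43° = -29.97°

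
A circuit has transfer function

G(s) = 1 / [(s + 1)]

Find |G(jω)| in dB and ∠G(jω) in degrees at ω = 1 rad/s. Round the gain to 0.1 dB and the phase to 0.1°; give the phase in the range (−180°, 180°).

-3.0 dB, -45.0°

At ω = 1 rad/s:
pole (1 + j1·1) = 1 + j1 → |·| ≈ 1.4142, ∠ ≈ 45.00°
|G| = 1 · 1 / (1.4142) ≈ 0.70711
Gain = 20 log₁₀(0.70711) ≈ -3.01 dB
∠G = (0°) − (45.00°) = -45.00°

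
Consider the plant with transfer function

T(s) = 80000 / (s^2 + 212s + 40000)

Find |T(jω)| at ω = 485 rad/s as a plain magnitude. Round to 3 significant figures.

0.363

At s = jω = j485:
quadratic: (j485)² + 212·j485 + 40000 = -195225 + j102820 → |·| ≈ 2.2065e+05, ∠ ≈ 152.23°
|T| = 80000 / 2.2065e+05 ≈ 0.36257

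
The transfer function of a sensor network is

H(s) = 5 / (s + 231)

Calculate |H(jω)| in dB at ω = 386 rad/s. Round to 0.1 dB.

At s = jω = j386:
pole (s+231): 231 + j386 → |·| = √(231²+386²) = √202357 ≈ 449.84, ∠ = arctan(386/231) ≈ 59.10°
|H| = 5 / 449.84 ≈ 0.011115
Gain = 20 log₁₀(0.011115) ≈ -39.08 dB

-39.1 dB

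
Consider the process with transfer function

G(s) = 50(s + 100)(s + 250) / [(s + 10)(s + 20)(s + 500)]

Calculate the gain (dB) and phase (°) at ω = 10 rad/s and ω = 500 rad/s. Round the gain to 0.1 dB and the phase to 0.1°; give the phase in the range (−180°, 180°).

At s = jω = j10:
zero (s+100): 100 + j10 → |·| = √(100²+10²) = √10100 ≈ 100.5, ∠ = arctan(10/100) ≈ 5.71°
zero (s+250): 250 + j10 → |·| = √(250²+10²) = √62600 ≈ 250.2, ∠ = arctan(10/250) ≈ 2.29°
pole (s+10): 10 + j10 → |·| = √(10²+10²) = √200 ≈ 14.142, ∠ = arctan(10/10) ≈ 45.00°
pole (s+20): 20 + j10 → |·| = √(20²+10²) = √500 ≈ 22.361, ∠ = arctan(10/20) ≈ 26.57°
pole (s+500): 500 + j10 → |·| = √(500²+10²) = √250100 ≈ 500.1, ∠ = arctan(10/500) ≈ 1.15°
|G| = 50 · 25145 / 1.5815e+05 ≈ 7.9497
Gain = 20 log₁₀(7.9497) ≈ 18.01 dB
∠G = 8.00° − 72.72° = -64.72°

At s = jω = j500:
zero (s+100): 100 + j500 → |·| = √(100²+500²) = √260000 ≈ 509.9, ∠ = arctan(500/100) ≈ 78.69°
zero (s+250): 250 + j500 → |·| = √(250²+500²) = √312500 ≈ 559.02, ∠ = arctan(500/250) ≈ 63.43°
pole (s+10): 10 + j500 → |·| = √(10²+500²) = √250100 ≈ 500.1, ∠ = arctan(500/10) ≈ 88.85°
pole (s+20): 20 + j500 → |·| = √(20²+500²) = √250400 ≈ 500.4, ∠ = arctan(500/20) ≈ 87.71°
pole (s+500): 500 + j500 → |·| = √(500²+500²) = √500000 ≈ 707.11, ∠ = arctan(500/500) ≈ 45.00°
|G| = 50 · 2.8504e+05 / 1.7695e+08 ≈ 0.080543
Gain = 20 log₁₀(0.080543) ≈ -21.88 dB
∠G = 142.12° − 221.56° = -79.44°

ω = 10: 18.0 dB, -64.7°; ω = 500: -21.9 dB, -79.4°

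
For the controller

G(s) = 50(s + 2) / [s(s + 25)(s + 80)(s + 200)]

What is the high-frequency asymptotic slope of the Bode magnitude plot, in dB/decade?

Each pole contributes −20 dB/decade at high frequency; each zero contributes +20 dB/decade.
Net: 1 zero(s) − 4 pole(s) → -60 dB/decade.

-60 dB/decade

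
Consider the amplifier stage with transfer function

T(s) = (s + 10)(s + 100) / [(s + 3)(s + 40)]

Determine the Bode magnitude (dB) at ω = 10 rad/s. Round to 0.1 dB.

At s = jω = j10:
zero (s+10): 10 + j10 → |·| = √(10²+10²) = √200 ≈ 14.142, ∠ = arctan(10/10) ≈ 45.00°
zero (s+100): 100 + j10 → |·| = √(100²+10²) = √10100 ≈ 100.5, ∠ = arctan(10/100) ≈ 5.71°
pole (s+3): 3 + j10 → |·| = √(3²+10²) = √109 ≈ 10.44, ∠ = arctan(10/3) ≈ 73.30°
pole (s+40): 40 + j10 → |·| = √(40²+10²) = √1700 ≈ 41.231, ∠ = arctan(10/40) ≈ 14.04°
|T| = 1 · 1421.3 / 430.45 ≈ 3.3019
Gain = 20 log₁₀(3.3019) ≈ 10.38 dB

10.4 dB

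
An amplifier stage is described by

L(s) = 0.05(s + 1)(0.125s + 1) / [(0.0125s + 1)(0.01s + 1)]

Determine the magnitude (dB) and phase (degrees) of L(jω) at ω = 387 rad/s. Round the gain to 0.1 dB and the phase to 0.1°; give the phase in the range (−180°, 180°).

33.5 dB, 24.8°

At ω = 387 rad/s:
zero (1 + j387·1) = 1 + j387 → |·| ≈ 387, ∠ ≈ 89.85°
zero (1 + j387·0.125) = 1 + j48.375 → |·| ≈ 48.385, ∠ ≈ 88.82°
pole (1 + j387·0.0125) = 1 + j4.8375 → |·| ≈ 4.9398, ∠ ≈ 78.32°
pole (1 + j387·0.01) = 1 + j3.87 → |·| ≈ 3.9971, ∠ ≈ 75.51°
|L| = 0.05 · 387 · 48.385 / (4.9398 · 3.9971) ≈ 47.417
Gain = 20 log₁₀(47.417) ≈ 33.52 dB
∠L = (89.85° + 88.82°) − (78.32° + 75.51°) = 24.84°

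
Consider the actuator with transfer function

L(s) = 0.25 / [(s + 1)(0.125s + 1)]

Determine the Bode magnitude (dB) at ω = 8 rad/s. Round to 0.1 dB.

-33.2 dB

At ω = 8 rad/s:
pole (1 + j8·1) = 1 + j8 → |·| ≈ 8.0623, ∠ ≈ 82.87°
pole (1 + j8·0.125) = 1 + j1 → |·| ≈ 1.4142, ∠ ≈ 45.00°
|L| = 0.25 · 1 / (8.0623 · 1.4142) ≈ 0.021927
Gain = 20 log₁₀(0.021927) ≈ -33.18 dB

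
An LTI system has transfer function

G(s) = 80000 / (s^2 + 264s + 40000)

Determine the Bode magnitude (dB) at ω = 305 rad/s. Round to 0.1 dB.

-1.6 dB

At s = jω = j305:
quadratic: (j305)² + 264·j305 + 40000 = -53025 + j80520 → |·| ≈ 96411, ∠ ≈ 123.37°
|G| = 80000 / 96411 ≈ 0.82978
Gain = 20 log₁₀(0.82978) ≈ -1.62 dB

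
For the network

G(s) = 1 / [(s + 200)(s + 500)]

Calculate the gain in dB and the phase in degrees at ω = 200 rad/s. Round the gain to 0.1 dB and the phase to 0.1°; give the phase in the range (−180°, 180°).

At s = jω = j200:
pole (s+200): 200 + j200 → |·| = √(200²+200²) = √80000 ≈ 282.84, ∠ = arctan(200/200) ≈ 45.00°
pole (s+500): 500 + j200 → |·| = √(500²+200²) = √290000 ≈ 538.52, ∠ = arctan(200/500) ≈ 21.80°
|G| = 1 / 1.5231e+05 ≈ 6.5656e-06
Gain = 20 log₁₀(6.5656e-06) ≈ -103.65 dB
∠G = 0.00° − 66.80° = -66.80°

-103.7 dB, -66.8°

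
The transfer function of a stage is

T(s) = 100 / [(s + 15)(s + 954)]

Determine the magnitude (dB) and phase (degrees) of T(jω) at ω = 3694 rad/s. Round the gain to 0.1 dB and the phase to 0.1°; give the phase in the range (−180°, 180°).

-103.0 dB, -165.3°

At s = jω = j3694:
pole (s+15): 15 + j3694 → |·| = √(15²+3694²) = √13645861 ≈ 3694, ∠ = arctan(3694/15) ≈ 89.77°
pole (s+954): 954 + j3694 → |·| = √(954²+3694²) = √14555752 ≈ 3815.2, ∠ = arctan(3694/954) ≈ 75.52°
|T| = 100 / 1.4093e+07 ≈ 7.0957e-06
Gain = 20 log₁₀(7.0957e-06) ≈ -102.98 dB
∠T = 0.00° − 165.29° = -165.29°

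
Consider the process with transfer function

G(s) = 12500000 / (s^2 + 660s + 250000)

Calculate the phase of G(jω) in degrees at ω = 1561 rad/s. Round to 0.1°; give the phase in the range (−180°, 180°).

-154.8°

At s = jω = j1561:
quadratic: (j1561)² + 660·j1561 + 250000 = -2186721 + j1030260 → |·| ≈ 2.4173e+06, ∠ ≈ 154.77°
∠G = 0.00° − 154.77° = -154.77°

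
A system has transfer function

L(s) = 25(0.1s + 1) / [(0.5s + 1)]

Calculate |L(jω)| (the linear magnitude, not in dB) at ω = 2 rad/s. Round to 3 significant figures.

At ω = 2 rad/s:
zero (1 + j2·0.1) = 1 + j0.2 → |·| ≈ 1.0198, ∠ ≈ 11.31°
pole (1 + j2·0.5) = 1 + j1 → |·| ≈ 1.4142, ∠ ≈ 45.00°
|L| = 25 · 1.0198 / (1.4142) ≈ 18.028

18.0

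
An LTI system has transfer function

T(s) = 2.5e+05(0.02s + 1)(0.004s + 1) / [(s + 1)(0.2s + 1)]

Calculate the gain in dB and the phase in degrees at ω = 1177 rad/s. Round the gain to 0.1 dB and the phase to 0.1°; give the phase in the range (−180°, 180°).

At ω = 1177 rad/s:
zero (1 + j1177·0.02) = 1 + j23.54 → |·| ≈ 23.561, ∠ ≈ 87.57°
zero (1 + j1177·0.004) = 1 + j4.708 → |·| ≈ 4.813, ∠ ≈ 78.01°
pole (1 + j1177·1) = 1 + j1177 → |·| ≈ 1177, ∠ ≈ 89.95°
pole (1 + j1177·0.2) = 1 + j235.4 → |·| ≈ 235.4, ∠ ≈ 89.76°
|T| = 2.5e+05 · 23.561 · 4.813 / (1177 · 235.4) ≈ 102.32
Gain = 20 log₁₀(102.32) ≈ 40.20 dB
∠T = (87.57° + 78.01°) − (89.95° + 89.76°) = -14.13°

40.2 dB, -14.1°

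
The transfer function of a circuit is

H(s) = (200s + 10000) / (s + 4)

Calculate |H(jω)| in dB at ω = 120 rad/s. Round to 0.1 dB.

Substitute s = j120:
Numerator: 200(j120) + 10000 = 10000 + j24000
Denominator: (j120) + 4 = 4 + j120
|N| = √(10000² + 24000²) ≈ 26000, ∠N ≈ 67.38°
|D| = √(4² + 120²) ≈ 120.07, ∠D ≈ 88.09°
|H| = 26000 / 120.07 ≈ 216.54
Gain = 20 log₁₀(216.54) ≈ 46.71 dB

46.7 dB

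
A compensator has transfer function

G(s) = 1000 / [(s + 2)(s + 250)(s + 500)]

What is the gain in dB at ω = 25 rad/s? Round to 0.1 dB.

-70.0 dB

At s = jω = j25:
pole (s+2): 2 + j25 → |·| = √(2²+25²) = √629 ≈ 25.08, ∠ = arctan(25/2) ≈ 85.43°
pole (s+250): 250 + j25 → |·| = √(250²+25²) = √63125 ≈ 251.25, ∠ = arctan(25/250) ≈ 5.71°
pole (s+500): 500 + j25 → |·| = √(500²+25²) = √250625 ≈ 500.62, ∠ = arctan(25/500) ≈ 2.86°
|G| = 1000 / 3.1546e+06 ≈ 0.000317
Gain = 20 log₁₀(0.000317) ≈ -69.98 dB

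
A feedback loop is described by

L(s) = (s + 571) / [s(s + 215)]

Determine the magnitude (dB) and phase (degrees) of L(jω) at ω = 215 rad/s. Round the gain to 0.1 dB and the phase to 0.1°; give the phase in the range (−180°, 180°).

At s = jω = j215:
zero (s+571): 571 + j215 → |·| = √(571²+215²) = √372266 ≈ 610.14, ∠ = arctan(215/571) ≈ 20.63°
pole (s+215): 215 + j215 → |·| = √(215²+215²) = √92450 ≈ 304.06, ∠ = arctan(215/215) ≈ 45.00°
pole at origin: |s| = 215, ∠ = 90.00° (in denominator)
|L| = 1 · 610.14 / 65373 ≈ 0.0093332
Gain = 20 log₁₀(0.0093332) ≈ -40.60 dB
∠L = 20.63° − 135.00° = -114.37°

-40.6 dB, -114.4°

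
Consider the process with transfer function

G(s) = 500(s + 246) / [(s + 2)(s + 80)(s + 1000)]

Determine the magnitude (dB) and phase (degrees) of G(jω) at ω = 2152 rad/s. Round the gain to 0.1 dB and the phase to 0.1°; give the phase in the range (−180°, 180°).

At s = jω = j2152:
zero (s+246): 246 + j2152 → |·| = √(246²+2152²) = √4691620 ≈ 2166, ∠ = arctan(2152/246) ≈ 83.48°
pole (s+2): 2 + j2152 → |·| = √(2²+2152²) = √4631108 ≈ 2152, ∠ = arctan(2152/2) ≈ 89.95°
pole (s+80): 80 + j2152 → |·| = √(80²+2152²) = √4637504 ≈ 2153.5, ∠ = arctan(2152/80) ≈ 87.87°
pole (s+1000): 1000 + j2152 → |·| = √(1000²+2152²) = √5631104 ≈ 2373, ∠ = arctan(2152/1000) ≈ 65.08°
|G| = 500 · 2166 / 1.0997e+10 ≈ 9.8481e-05
Gain = 20 log₁₀(9.8481e-05) ≈ -80.13 dB
∠G = 83.48° − 242.90° = -159.42°

-80.1 dB, -159.4°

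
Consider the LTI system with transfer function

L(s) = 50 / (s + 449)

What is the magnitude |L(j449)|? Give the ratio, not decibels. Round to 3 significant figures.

0.0787

At s = jω = j449:
pole (s+449): 449 + j449 → |·| = √(449²+449²) = √403202 ≈ 634.98, ∠ = arctan(449/449) ≈ 45.00°
|L| = 50 / 634.98 ≈ 0.078743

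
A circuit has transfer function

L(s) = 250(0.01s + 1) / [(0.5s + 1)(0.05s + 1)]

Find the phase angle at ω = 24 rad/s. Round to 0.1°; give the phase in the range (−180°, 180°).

-121.9°

At ω = 24 rad/s:
zero (1 + j24·0.01) = 1 + j0.24 → |·| ≈ 1.0284, ∠ ≈ 13.50°
pole (1 + j24·0.5) = 1 + j12 → |·| ≈ 12.042, ∠ ≈ 85.24°
pole (1 + j24·0.05) = 1 + j1.2 → |·| ≈ 1.562, ∠ ≈ 50.19°
∠L = (13.50°) − (85.24° + 50.19°) = -121.93°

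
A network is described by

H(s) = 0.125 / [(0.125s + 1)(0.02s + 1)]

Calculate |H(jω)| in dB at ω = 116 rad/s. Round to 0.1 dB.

-49.4 dB

At ω = 116 rad/s:
pole (1 + j116·0.125) = 1 + j14.5 → |·| ≈ 14.534, ∠ ≈ 86.05°
pole (1 + j116·0.02) = 1 + j2.32 → |·| ≈ 2.5263, ∠ ≈ 66.68°
|H| = 0.125 · 1 / (14.534 · 2.5263) ≈ 0.0034044
Gain = 20 log₁₀(0.0034044) ≈ -49.36 dB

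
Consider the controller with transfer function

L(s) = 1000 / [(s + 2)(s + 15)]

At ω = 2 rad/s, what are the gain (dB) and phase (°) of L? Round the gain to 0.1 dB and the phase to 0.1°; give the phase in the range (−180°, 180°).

27.4 dB, -52.6°

At s = jω = j2:
pole (s+2): 2 + j2 → |·| = √(2²+2²) = √8 ≈ 2.8284, ∠ = arctan(2/2) ≈ 45.00°
pole (s+15): 15 + j2 → |·| = √(15²+2²) = √229 ≈ 15.133, ∠ = arctan(2/15) ≈ 7.59°
|L| = 1000 / 42.802 ≈ 23.363
Gain = 20 log₁₀(23.363) ≈ 27.37 dB
∠L = 0.00° − 52.59° = -52.59°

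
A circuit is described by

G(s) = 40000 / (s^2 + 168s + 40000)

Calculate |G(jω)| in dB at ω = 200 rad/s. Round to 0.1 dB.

At s = jω = j200:
quadratic: (j200)² + 168·j200 + 40000 = 0 + j33600 → |·| ≈ 33600, ∠ ≈ 90.00°
|G| = 40000 / 33600 ≈ 1.1905
Gain = 20 log₁₀(1.1905) ≈ 1.51 dB

1.5 dB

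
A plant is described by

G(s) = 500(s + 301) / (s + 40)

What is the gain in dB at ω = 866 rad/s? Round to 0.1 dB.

54.5 dB

At s = jω = j866:
zero (s+301): 301 + j866 → |·| = √(301²+866²) = √840557 ≈ 916.82, ∠ = arctan(866/301) ≈ 70.83°
pole (s+40): 40 + j866 → |·| = √(40²+866²) = √751556 ≈ 866.92, ∠ = arctan(866/40) ≈ 87.36°
|G| = 500 · 916.82 / 866.92 ≈ 528.78
Gain = 20 log₁₀(528.78) ≈ 54.47 dB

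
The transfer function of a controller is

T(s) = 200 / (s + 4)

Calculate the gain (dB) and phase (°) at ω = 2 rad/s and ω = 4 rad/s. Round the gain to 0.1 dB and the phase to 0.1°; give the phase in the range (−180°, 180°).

ω = 2: 33.0 dB, -26.6°; ω = 4: 31.0 dB, -45.0°

Substitute s = j2:
Numerator: 200 = 200 + j0
Denominator: (j2) + 4 = 4 + j2
|N| = √(200² + 0²) ≈ 200, ∠N ≈ 0.00°
|D| = √(4² + 2²) ≈ 4.4721, ∠D ≈ 26.57°
|T| = 200 / 4.4721 ≈ 44.722
Gain = 20 log₁₀(44.722) ≈ 33.01 dB
∠T = 0.00° − 26.57° = -26.57°

Substitute s = j4:
Numerator: 200 = 200 + j0
Denominator: (j4) + 4 = 4 + j4
|N| = √(200² + 0²) ≈ 200, ∠N ≈ 0.00°
|D| = √(4² + 4²) ≈ 5.6569, ∠D ≈ 45.00°
|T| = 200 / 5.6569 ≈ 35.355
Gain = 20 log₁₀(35.355) ≈ 30.97 dB
∠T = 0.00° − 45.00° = -45.00°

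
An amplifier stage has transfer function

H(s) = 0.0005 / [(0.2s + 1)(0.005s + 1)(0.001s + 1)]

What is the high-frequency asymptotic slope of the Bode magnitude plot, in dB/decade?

-60 dB/decade

Each pole contributes −20 dB/decade at high frequency; each zero contributes +20 dB/decade.
Net: 0 zero(s) − 3 pole(s) → -60 dB/decade.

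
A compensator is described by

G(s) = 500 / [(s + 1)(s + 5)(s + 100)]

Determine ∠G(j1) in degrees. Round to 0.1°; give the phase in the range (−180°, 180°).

-56.9°

At s = jω = j1:
pole (s+1): 1 + j1 → |·| = √(1²+1²) = √2 ≈ 1.4142, ∠ = arctan(1/1) ≈ 45.00°
pole (s+5): 5 + j1 → |·| = √(5²+1²) = √26 ≈ 5.099, ∠ = arctan(1/5) ≈ 11.31°
pole (s+100): 100 + j1 → |·| = √(100²+1²) = √10001 ≈ 100, ∠ = arctan(1/100) ≈ 0.57°
∠G = 0.00° − 56.88° = -56.88°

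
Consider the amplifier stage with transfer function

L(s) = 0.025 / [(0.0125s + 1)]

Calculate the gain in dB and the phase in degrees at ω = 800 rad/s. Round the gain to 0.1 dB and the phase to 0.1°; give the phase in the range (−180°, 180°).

-52.1 dB, -84.3°

At ω = 800 rad/s:
pole (1 + j800·0.0125) = 1 + j10 → |·| ≈ 10.05, ∠ ≈ 84.29°
|L| = 0.025 · 1 / (10.05) ≈ 0.0024876
Gain = 20 log₁₀(0.0024876) ≈ -52.08 dB
∠L = (0°) − (84.29°) = -84.29°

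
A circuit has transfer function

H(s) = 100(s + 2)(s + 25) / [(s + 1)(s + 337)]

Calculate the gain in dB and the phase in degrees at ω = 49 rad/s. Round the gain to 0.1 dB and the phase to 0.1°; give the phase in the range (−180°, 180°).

24.2 dB, 53.5°

At s = jω = j49:
zero (s+2): 2 + j49 → |·| = √(2²+49²) = √2405 ≈ 49.041, ∠ = arctan(49/2) ≈ 87.66°
zero (s+25): 25 + j49 → |·| = √(25²+49²) = √3026 ≈ 55.009, ∠ = arctan(49/25) ≈ 62.97°
pole (s+1): 1 + j49 → |·| = √(1²+49²) = √2402 ≈ 49.01, ∠ = arctan(49/1) ≈ 88.83°
pole (s+337): 337 + j49 → |·| = √(337²+49²) = √115970 ≈ 340.54, ∠ = arctan(49/337) ≈ 8.27°
|H| = 100 · 2697.7 / 16690 ≈ 16.164
Gain = 20 log₁₀(16.164) ≈ 24.17 dB
∠H = 150.63° − 97.10° = 53.53°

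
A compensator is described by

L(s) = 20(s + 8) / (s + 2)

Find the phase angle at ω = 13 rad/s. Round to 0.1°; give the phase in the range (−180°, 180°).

-22.9°

At s = jω = j13:
zero (s+8): 8 + j13 → |·| = √(8²+13²) = √233 ≈ 15.264, ∠ = arctan(13/8) ≈ 58.39°
pole (s+2): 2 + j13 → |·| = √(2²+13²) = √173 ≈ 13.153, ∠ = arctan(13/2) ≈ 81.25°
∠L = 58.39° − 81.25° = -22.86°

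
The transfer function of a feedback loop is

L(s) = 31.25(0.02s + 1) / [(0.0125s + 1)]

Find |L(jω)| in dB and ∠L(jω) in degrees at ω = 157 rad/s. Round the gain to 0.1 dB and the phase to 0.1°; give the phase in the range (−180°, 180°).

33.4 dB, 9.3°

At ω = 157 rad/s:
zero (1 + j157·0.02) = 1 + j3.14 → |·| ≈ 3.2954, ∠ ≈ 72.33°
pole (1 + j157·0.0125) = 1 + j1.9625 → |·| ≈ 2.2026, ∠ ≈ 63.00°
|L| = 31.25 · 3.2954 / (2.2026) ≈ 46.754
Gain = 20 log₁₀(46.754) ≈ 33.40 dB
∠L = (72.33°) − (63.00°) = 9.33°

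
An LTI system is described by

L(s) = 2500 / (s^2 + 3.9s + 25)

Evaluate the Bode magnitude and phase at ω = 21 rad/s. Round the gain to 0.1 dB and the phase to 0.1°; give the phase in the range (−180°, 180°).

15.4 dB, -168.9°

At s = jω = j21:
quadratic: (j21)² + 3.9·j21 + 25 = -416 + j81.9 → |·| ≈ 423.99, ∠ ≈ 168.86°
|L| = 2500 / 423.99 ≈ 5.8964
Gain = 20 log₁₀(5.8964) ≈ 15.41 dB
∠L = 0.00° − 168.86° = -168.86°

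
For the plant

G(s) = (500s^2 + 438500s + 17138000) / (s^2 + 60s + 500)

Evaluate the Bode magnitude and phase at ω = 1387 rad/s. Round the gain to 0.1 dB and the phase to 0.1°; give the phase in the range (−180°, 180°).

Substitute s = j1387:
Numerator: 500(j1387)^2 + 438500(j1387) + 17138000 = -944746500 + j608199500
Denominator: (j1387)^2 + 60(j1387) + 500 = -1923269 + j83220
|N| = √(944746500² + 608199500²) ≈ 1.1236e+09, ∠N ≈ 147.23°
|D| = √(1923269² + 83220²) ≈ 1.9251e+06, ∠D ≈ 177.52°
|G| = 1.1236e+09 / 1.9251e+06 ≈ 583.66
Gain = 20 log₁₀(583.66) ≈ 55.32 dB
∠G = 147.23° − 177.52° = -30.29°

55.3 dB, -30.3°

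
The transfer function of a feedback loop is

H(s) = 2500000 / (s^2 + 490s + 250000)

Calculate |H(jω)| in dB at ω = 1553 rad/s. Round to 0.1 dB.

At s = jω = j1553:
quadratic: (j1553)² + 490·j1553 + 250000 = -2161809 + j760970 → |·| ≈ 2.2918e+06, ∠ ≈ 160.61°
|H| = 2500000 / 2.2918e+06 ≈ 1.0908
Gain = 20 log₁₀(1.0908) ≈ 0.75 dB

0.8 dB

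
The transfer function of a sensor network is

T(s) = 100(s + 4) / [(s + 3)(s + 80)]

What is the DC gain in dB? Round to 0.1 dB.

T(0) = 100·4 / (3·80) ≈ 1.6667
20 log₁₀(1.6667) ≈ 4.44 dB

4.4 dB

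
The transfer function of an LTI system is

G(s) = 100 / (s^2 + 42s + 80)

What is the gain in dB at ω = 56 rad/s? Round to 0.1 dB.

Substitute s = j56:
Numerator: 100 = 100 + j0
Denominator: (j56)^2 + 42(j56) + 80 = -3056 + j2352
|N| = √(100² + 0²) ≈ 100, ∠N ≈ 0.00°
|D| = √(3056² + 2352²) ≈ 3856.3, ∠D ≈ 142.42°
|G| = 100 / 3856.3 ≈ 0.025932
Gain = 20 log₁₀(0.025932) ≈ -31.72 dB

-31.7 dB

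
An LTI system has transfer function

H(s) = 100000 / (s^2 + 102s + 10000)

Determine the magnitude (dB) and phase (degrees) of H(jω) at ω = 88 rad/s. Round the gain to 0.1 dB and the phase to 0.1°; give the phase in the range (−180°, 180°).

At s = jω = j88:
quadratic: (j88)² + 102·j88 + 10000 = 2256 + j8976 → |·| ≈ 9255.2, ∠ ≈ 75.89°
|H| = 100000 / 9255.2 ≈ 10.805
Gain = 20 log₁₀(10.805) ≈ 20.67 dB
∠H = 0.00° − 75.89° = -75.89°

20.7 dB, -75.9°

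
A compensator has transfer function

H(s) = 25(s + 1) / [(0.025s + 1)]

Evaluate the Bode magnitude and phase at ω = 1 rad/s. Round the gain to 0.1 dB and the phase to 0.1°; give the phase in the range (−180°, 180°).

At ω = 1 rad/s:
zero (1 + j1·1) = 1 + j1 → |·| ≈ 1.4142, ∠ ≈ 45.00°
pole (1 + j1·0.025) = 1 + j0.025 → |·| ≈ 1.0003, ∠ ≈ 1.43°
|H| = 25 · 1.4142 / (1.0003) ≈ 35.344
Gain = 20 log₁₀(35.344) ≈ 30.97 dB
∠H = (45.00°) − (1.43°) = 43.57°

31.0 dB, 43.6°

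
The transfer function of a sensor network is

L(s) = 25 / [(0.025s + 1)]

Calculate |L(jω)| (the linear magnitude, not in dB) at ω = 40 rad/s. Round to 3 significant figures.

At ω = 40 rad/s:
pole (1 + j40·0.025) = 1 + j1 → |·| ≈ 1.4142, ∠ ≈ 45.00°
|L| = 25 · 1 / (1.4142) ≈ 17.678

17.7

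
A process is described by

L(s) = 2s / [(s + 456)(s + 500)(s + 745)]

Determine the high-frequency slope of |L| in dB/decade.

-40 dB/decade

Each pole contributes −20 dB/decade at high frequency; each zero contributes +20 dB/decade.
Net: 1 zero(s) − 3 pole(s) → -40 dB/decade.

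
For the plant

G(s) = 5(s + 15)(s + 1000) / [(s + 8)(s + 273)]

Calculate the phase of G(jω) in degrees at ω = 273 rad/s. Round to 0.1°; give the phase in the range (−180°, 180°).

At s = jω = j273:
zero (s+15): 15 + j273 → |·| = √(15²+273²) = √74754 ≈ 273.41, ∠ = arctan(273/15) ≈ 86.86°
zero (s+1000): 1000 + j273 → |·| = √(1000²+273²) = √1074529 ≈ 1036.6, ∠ = arctan(273/1000) ≈ 15.27°
pole (s+8): 8 + j273 → |·| = √(8²+273²) = √74593 ≈ 273.12, ∠ = arctan(273/8) ≈ 88.32°
pole (s+273): 273 + j273 → |·| = √(273²+273²) = √149058 ≈ 386.08, ∠ = arctan(273/273) ≈ 45.00°
∠G = 102.13° − 133.32° = -31.19°

-31.2°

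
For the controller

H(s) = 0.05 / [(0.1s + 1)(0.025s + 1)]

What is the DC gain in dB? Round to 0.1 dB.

-26.0 dB

H(0) = 0.05 · 1 / 1 = 0.05
20 log₁₀(0.05) ≈ -26.02 dB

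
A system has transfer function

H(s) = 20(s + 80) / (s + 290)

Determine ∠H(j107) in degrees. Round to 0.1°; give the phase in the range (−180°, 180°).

33.0°

At s = jω = j107:
zero (s+80): 80 + j107 → |·| = √(80²+107²) = √17849 ≈ 133.6, ∠ = arctan(107/80) ≈ 53.22°
pole (s+290): 290 + j107 → |·| = √(290²+107²) = √95549 ≈ 309.11, ∠ = arctan(107/290) ≈ 20.25°
∠H = 53.22° − 20.25° = 32.97°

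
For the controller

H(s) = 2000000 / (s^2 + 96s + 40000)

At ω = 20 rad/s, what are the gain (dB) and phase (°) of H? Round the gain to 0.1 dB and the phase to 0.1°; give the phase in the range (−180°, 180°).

34.1 dB, -2.8°

At s = jω = j20:
quadratic: (j20)² + 96·j20 + 40000 = 39600 + j1920 → |·| ≈ 39647, ∠ ≈ 2.78°
|H| = 2000000 / 39647 ≈ 50.445
Gain = 20 log₁₀(50.445) ≈ 34.06 dB
∠H = 0.00° − 2.78° = -2.78°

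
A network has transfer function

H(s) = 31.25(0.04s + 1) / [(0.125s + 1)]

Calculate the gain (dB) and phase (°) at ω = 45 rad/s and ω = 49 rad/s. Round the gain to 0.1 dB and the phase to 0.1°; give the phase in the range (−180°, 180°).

ω = 45: 21.0 dB, -19.0°; ω = 49: 20.9 dB, -17.8°

At ω = 45 rad/s:
zero (1 + j45·0.04) = 1 + j1.8 → |·| ≈ 2.0591, ∠ ≈ 60.95°
pole (1 + j45·0.125) = 1 + j5.625 → |·| ≈ 5.7132, ∠ ≈ 79.92°
|H| = 31.25 · 2.0591 / (5.7132) ≈ 11.263
Gain = 20 log₁₀(11.263) ≈ 21.03 dB
∠H = (60.95°) − (79.92°) = -18.97°

At ω = 49 rad/s:
zero (1 + j49·0.04) = 1 + j1.96 → |·| ≈ 2.2004, ∠ ≈ 62.97°
pole (1 + j49·0.125) = 1 + j6.125 → |·| ≈ 6.2061, ∠ ≈ 80.73°
|H| = 31.25 · 2.2004 / (6.2061) ≈ 11.08
Gain = 20 log₁₀(11.08) ≈ 20.89 dB
∠H = (62.97°) − (80.73°) = -17.76°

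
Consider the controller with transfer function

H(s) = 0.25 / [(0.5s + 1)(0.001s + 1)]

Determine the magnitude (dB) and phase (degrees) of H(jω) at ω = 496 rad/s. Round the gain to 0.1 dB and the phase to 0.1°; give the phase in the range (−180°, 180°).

At ω = 496 rad/s:
pole (1 + j496·0.5) = 1 + j248 → |·| ≈ 248, ∠ ≈ 89.77°
pole (1 + j496·0.001) = 1 + j0.496 → |·| ≈ 1.1163, ∠ ≈ 26.38°
|H| = 0.25 · 1 / (248 · 1.1163) ≈ 0.00090304
Gain = 20 log₁₀(0.00090304) ≈ -60.89 dB
∠H = (0°) − (89.77° + 26.38°) = -116.15°

-60.9 dB, -116.2°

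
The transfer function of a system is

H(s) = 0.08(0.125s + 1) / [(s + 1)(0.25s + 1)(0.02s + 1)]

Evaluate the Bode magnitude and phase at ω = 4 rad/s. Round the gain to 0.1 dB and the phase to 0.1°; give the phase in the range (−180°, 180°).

-36.3 dB, -99.0°

At ω = 4 rad/s:
zero (1 + j4·0.125) = 1 + j0.5 → |·| ≈ 1.118, ∠ ≈ 26.57°
pole (1 + j4·1) = 1 + j4 → |·| ≈ 4.1231, ∠ ≈ 75.96°
pole (1 + j4·0.25) = 1 + j1 → |·| ≈ 1.4142, ∠ ≈ 45.00°
pole (1 + j4·0.02) = 1 + j0.08 → |·| ≈ 1.0032, ∠ ≈ 4.57°
|H| = 0.08 · 1.118 / (4.1231 · 1.4142 · 1.0032) ≈ 0.01529
Gain = 20 log₁₀(0.01529) ≈ -36.31 dB
∠H = (26.57°) − (75.96° + 45.00° + 4.57°) = -98.96°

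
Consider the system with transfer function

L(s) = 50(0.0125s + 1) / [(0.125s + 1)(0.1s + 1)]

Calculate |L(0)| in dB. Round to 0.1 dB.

34.0 dB

L(0) = 50 · 1 / 1 = 50
20 log₁₀(50) ≈ 33.98 dB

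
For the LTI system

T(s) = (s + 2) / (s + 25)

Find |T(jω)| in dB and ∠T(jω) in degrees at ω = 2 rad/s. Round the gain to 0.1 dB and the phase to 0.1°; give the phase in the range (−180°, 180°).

-19.0 dB, 40.4°

At s = jω = j2:
zero (s+2): 2 + j2 → |·| = √(2²+2²) = √8 ≈ 2.8284, ∠ = arctan(2/2) ≈ 45.00°
pole (s+25): 25 + j2 → |·| = √(25²+2²) = √629 ≈ 25.08, ∠ = arctan(2/25) ≈ 4.57°
|T| = 1 · 2.8284 / 25.08 ≈ 0.11278
Gain = 20 log₁₀(0.11278) ≈ -18.96 dB
∠T = 45.00° − 4.57° = 40.43°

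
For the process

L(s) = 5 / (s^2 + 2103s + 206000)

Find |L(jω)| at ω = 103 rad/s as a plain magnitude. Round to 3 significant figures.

1.71e-05

Substitute s = j103:
Numerator: 5 = 5 + j0
Denominator: (j103)^2 + 2103(j103) + 206000 = 195391 + j216609
|N| = √(5² + 0²) ≈ 5, ∠N ≈ 0.00°
|D| = √(195391² + 216609²) ≈ 2.9171e+05, ∠D ≈ 47.95°
|L| = 5 / 2.9171e+05 ≈ 1.714e-05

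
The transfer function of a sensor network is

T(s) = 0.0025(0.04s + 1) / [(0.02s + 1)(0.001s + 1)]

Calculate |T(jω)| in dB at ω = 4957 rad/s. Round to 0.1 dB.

-60.1 dB

At ω = 4957 rad/s:
zero (1 + j4957·0.04) = 1 + j198.28 → |·| ≈ 198.28, ∠ ≈ 89.71°
pole (1 + j4957·0.02) = 1 + j99.14 → |·| ≈ 99.145, ∠ ≈ 89.42°
pole (1 + j4957·0.001) = 1 + j4.957 → |·| ≈ 5.0569, ∠ ≈ 78.59°
|T| = 0.0025 · 198.28 / (99.145 · 5.0569) ≈ 0.0009887
Gain = 20 log₁₀(0.0009887) ≈ -60.10 dB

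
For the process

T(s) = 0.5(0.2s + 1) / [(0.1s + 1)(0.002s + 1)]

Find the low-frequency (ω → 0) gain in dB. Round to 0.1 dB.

-6.0 dB

T(0) = 0.5 · 1 / 1 = 0.5
20 log₁₀(0.5) ≈ -6.02 dB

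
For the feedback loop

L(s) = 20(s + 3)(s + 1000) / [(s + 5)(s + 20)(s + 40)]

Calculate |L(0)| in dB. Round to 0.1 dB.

23.5 dB

L(0) = 20·3·1000 / (5·20·40) = 15
20 log₁₀(15) ≈ 23.52 dB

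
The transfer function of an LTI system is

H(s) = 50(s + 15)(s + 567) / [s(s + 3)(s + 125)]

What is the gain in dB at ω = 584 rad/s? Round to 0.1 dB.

At s = jω = j584:
zero (s+15): 15 + j584 → |·| = √(15²+584²) = √341281 ≈ 584.19, ∠ = arctan(584/15) ≈ 88.53°
zero (s+567): 567 + j584 → |·| = √(567²+584²) = √662545 ≈ 813.97, ∠ = arctan(584/567) ≈ 45.85°
pole (s+3): 3 + j584 → |·| = √(3²+584²) = √341065 ≈ 584.01, ∠ = arctan(584/3) ≈ 89.71°
pole (s+125): 125 + j584 → |·| = √(125²+584²) = √356681 ≈ 597.23, ∠ = arctan(584/125) ≈ 77.92°
pole at origin: |s| = 584, ∠ = 90.00° (in denominator)
|H| = 50 · 4.7551e+05 / 2.0369e+08 ≈ 0.11672
Gain = 20 log₁₀(0.11672) ≈ -18.66 dB

-18.7 dB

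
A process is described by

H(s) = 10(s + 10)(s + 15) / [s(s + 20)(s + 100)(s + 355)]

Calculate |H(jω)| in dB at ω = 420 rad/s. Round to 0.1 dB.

-87.5 dB

At s = jω = j420:
zero (s+10): 10 + j420 → |·| = √(10²+420²) = √176500 ≈ 420.12, ∠ = arctan(420/10) ≈ 88.64°
zero (s+15): 15 + j420 → |·| = √(15²+420²) = √176625 ≈ 420.27, ∠ = arctan(420/15) ≈ 87.95°
pole (s+20): 20 + j420 → |·| = √(20²+420²) = √176800 ≈ 420.48, ∠ = arctan(420/20) ≈ 87.27°
pole (s+100): 100 + j420 → |·| = √(100²+420²) = √186400 ≈ 431.74, ∠ = arctan(420/100) ≈ 76.61°
pole (s+355): 355 + j420 → |·| = √(355²+420²) = √302425 ≈ 549.93, ∠ = arctan(420/355) ≈ 49.79°
pole at origin: |s| = 420, ∠ = 90.00° (in denominator)
|H| = 10 · 1.7656e+05 / 4.193e+10 ≈ 4.2108e-05
Gain = 20 log₁₀(4.2108e-05) ≈ -87.51 dB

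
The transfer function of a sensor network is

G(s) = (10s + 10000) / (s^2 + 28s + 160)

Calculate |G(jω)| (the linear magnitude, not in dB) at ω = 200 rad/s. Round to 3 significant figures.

Substitute s = j200:
Numerator: 10(j200) + 10000 = 10000 + j2000
Denominator: (j200)^2 + 28(j200) + 160 = -39840 + j5600
|N| = √(10000² + 2000²) ≈ 10198, ∠N ≈ 11.31°
|D| = √(39840² + 5600²) ≈ 40232, ∠D ≈ 172.00°
|G| = 10198 / 40232 ≈ 0.25348

0.253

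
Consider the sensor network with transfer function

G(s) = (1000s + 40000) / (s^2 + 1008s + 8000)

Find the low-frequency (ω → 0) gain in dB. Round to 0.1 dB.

14.0 dB

G(0) = 40000 / 8000 = 5
20 log₁₀(5) ≈ 13.98 dB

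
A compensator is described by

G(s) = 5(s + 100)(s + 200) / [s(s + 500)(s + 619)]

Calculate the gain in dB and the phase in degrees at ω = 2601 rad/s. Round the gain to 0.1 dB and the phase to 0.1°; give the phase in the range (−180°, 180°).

At s = jω = j2601:
zero (s+100): 100 + j2601 → |·| = √(100²+2601²) = √6775201 ≈ 2602.9, ∠ = arctan(2601/100) ≈ 87.80°
zero (s+200): 200 + j2601 → |·| = √(200²+2601²) = √6805201 ≈ 2608.7, ∠ = arctan(2601/200) ≈ 85.60°
pole (s+500): 500 + j2601 → |·| = √(500²+2601²) = √7015201 ≈ 2648.6, ∠ = arctan(2601/500) ≈ 79.12°
pole (s+619): 619 + j2601 → |·| = √(619²+2601²) = √7148362 ≈ 2673.6, ∠ = arctan(2601/619) ≈ 76.61°
pole at origin: |s| = 2601, ∠ = 90.00° (in denominator)
|G| = 5 · 6.7902e+06 / 1.8418e+10 ≈ 0.0018434
Gain = 20 log₁₀(0.0018434) ≈ -54.69 dB
∠G = 173.40° − 245.73° = -72.33°

-54.7 dB, -72.3°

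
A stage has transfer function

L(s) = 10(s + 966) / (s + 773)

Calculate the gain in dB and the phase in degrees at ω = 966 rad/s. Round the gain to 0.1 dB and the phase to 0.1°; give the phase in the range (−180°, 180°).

20.9 dB, -6.3°

At s = jω = j966:
zero (s+966): 966 + j966 → |·| = √(966²+966²) = √1866312 ≈ 1366.1, ∠ = arctan(966/966) ≈ 45.00°
pole (s+773): 773 + j966 → |·| = √(773²+966²) = √1530685 ≈ 1237.2, ∠ = arctan(966/773) ≈ 51.33°
|L| = 10 · 1366.1 / 1237.2 ≈ 11.042
Gain = 20 log₁₀(11.042) ≈ 20.86 dB
∠L = 45.00° − 51.33° = -6.33°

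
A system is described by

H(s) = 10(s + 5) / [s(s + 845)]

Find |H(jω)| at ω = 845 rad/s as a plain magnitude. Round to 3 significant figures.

0.00837

At s = jω = j845:
zero (s+5): 5 + j845 → |·| = √(5²+845²) = √714050 ≈ 845.01, ∠ = arctan(845/5) ≈ 89.66°
pole (s+845): 845 + j845 → |·| = √(845²+845²) = √1428050 ≈ 1195, ∠ = arctan(845/845) ≈ 45.00°
pole at origin: |s| = 845, ∠ = 90.00° (in denominator)
|H| = 10 · 845.01 / 1.0098e+06 ≈ 0.0083681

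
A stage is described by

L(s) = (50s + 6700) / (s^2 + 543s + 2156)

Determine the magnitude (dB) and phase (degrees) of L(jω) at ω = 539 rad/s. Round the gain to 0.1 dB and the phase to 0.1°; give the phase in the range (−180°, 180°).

-23.4 dB, -58.5°

Substitute s = j539:
Numerator: 50(j539) + 6700 = 6700 + j26950
Denominator: (j539)^2 + 543(j539) + 2156 = -288365 + j292677
|N| = √(6700² + 26950²) ≈ 27770, ∠N ≈ 76.04°
|D| = √(288365² + 292677²) ≈ 4.1087e+05, ∠D ≈ 134.57°
|L| = 27770 / 4.1087e+05 ≈ 0.067588
Gain = 20 log₁₀(0.067588) ≈ -23.40 dB
∠L = 76.04° − 134.57° = -58.53°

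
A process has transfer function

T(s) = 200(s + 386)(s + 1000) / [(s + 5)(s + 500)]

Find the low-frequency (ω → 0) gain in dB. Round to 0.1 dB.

89.8 dB

T(0) = 200·386·1000 / (5·500) = 30880
20 log₁₀(30880) ≈ 89.79 dB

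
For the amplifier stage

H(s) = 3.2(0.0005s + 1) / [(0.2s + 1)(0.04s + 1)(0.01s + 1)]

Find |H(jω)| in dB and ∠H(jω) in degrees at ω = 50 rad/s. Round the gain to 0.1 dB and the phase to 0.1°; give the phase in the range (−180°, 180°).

At ω = 50 rad/s:
zero (1 + j50·0.0005) = 1 + j0.025 → |·| ≈ 1.0003, ∠ ≈ 1.43°
pole (1 + j50·0.2) = 1 + j10 → |·| ≈ 10.05, ∠ ≈ 84.29°
pole (1 + j50·0.04) = 1 + j2 → |·| ≈ 2.2361, ∠ ≈ 63.43°
pole (1 + j50·0.01) = 1 + j0.5 → |·| ≈ 1.118, ∠ ≈ 26.57°
|H| = 3.2 · 1.0003 / (10.05 · 2.2361 · 1.118) ≈ 0.1274
Gain = 20 log₁₀(0.1274) ≈ -17.90 dB
∠H = (1.43°) − (84.29° + 63.43° + 26.57°) = -172.86°

-17.9 dB, -172.9°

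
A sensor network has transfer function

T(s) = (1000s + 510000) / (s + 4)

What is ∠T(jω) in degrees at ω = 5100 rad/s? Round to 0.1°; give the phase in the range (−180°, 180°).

-5.7°

Substitute s = j5100:
Numerator: 1000(j5100) + 510000 = 510000 + j5100000
Denominator: (j5100) + 4 = 4 + j5100
|N| = √(510000² + 5100000²) ≈ 5.1254e+06, ∠N ≈ 84.29°
|D| = √(4² + 5100²) ≈ 5100, ∠D ≈ 89.96°
∠T = 84.29° − 89.96° = -5.67°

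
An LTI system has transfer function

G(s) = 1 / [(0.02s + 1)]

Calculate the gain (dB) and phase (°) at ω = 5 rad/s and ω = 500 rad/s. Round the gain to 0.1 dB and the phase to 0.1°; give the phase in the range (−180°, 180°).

At ω = 5 rad/s:
pole (1 + j5·0.02) = 1 + j0.1 → |·| ≈ 1.005, ∠ ≈ 5.71°
|G| = 1 · 1 / (1.005) ≈ 0.99502
Gain = 20 log₁₀(0.99502) ≈ -0.04 dB
∠G = (0°) − (5.71°) = -5.71°

At ω = 500 rad/s:
pole (1 + j500·0.02) = 1 + j10 → |·| ≈ 10.05, ∠ ≈ 84.29°
|G| = 1 · 1 / (10.05) ≈ 0.099502
Gain = 20 log₁₀(0.099502) ≈ -20.04 dB
∠G = (0°) − (84.29°) = -84.29°

ω = 5: -0.0 dB, -5.7°; ω = 500: -20.0 dB, -84.3°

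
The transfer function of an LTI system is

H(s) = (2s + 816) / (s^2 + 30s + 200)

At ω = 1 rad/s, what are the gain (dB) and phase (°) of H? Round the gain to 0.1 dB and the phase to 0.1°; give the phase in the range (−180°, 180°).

Substitute s = j1:
Numerator: 2(j1) + 816 = 816 + j2
Denominator: (j1)^2 + 30(j1) + 200 = 199 + j30
|N| = √(816² + 2²) ≈ 816, ∠N ≈ 0.14°
|D| = √(199² + 30²) ≈ 201.25, ∠D ≈ 8.57°
|H| = 816 / 201.25 ≈ 4.0547
Gain = 20 log₁₀(4.0547) ≈ 12.16 dB
∠H = 0.14° − 8.57° = -8.43°

12.2 dB, -8.4°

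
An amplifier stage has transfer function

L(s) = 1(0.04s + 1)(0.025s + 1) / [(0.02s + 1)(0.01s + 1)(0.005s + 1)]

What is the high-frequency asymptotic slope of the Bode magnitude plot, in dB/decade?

-20 dB/decade

Each pole contributes −20 dB/decade at high frequency; each zero contributes +20 dB/decade.
Net: 2 zero(s) − 3 pole(s) → -20 dB/decade.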